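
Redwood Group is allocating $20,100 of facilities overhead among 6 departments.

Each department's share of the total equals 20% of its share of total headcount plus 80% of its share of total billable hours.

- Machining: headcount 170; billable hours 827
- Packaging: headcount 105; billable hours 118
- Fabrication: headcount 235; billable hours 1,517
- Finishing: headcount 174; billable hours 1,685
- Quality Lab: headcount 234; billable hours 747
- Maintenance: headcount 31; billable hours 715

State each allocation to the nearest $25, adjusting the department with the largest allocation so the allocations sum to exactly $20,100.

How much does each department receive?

Machining: $3,100; Packaging: $775; Fabrication: $5,350; Finishing: $5,575; Quality Lab: $3,125; Maintenance: $2,175

Headcount total 949; billable hours total 5,609.
Combined weights (20% headcount + 80% billable hours): Machining 0.1538; Packaging 0.0390; Fabrication 0.2659; Finishing 0.2770; Quality Lab 0.1559; Maintenance 0.1085.
Proportional shares: Machining 3,090.99; Packaging 783.07; Fabrication 5,344.44; Finishing 5,567.66; Quality Lab 3,132.75; Maintenance 2,181.09.
Rounded to nearest $25: Machining $3,100; Packaging $775; Fabrication $5,350; Finishing $5,575; Quality Lab $3,125; Maintenance $2,175. Sum = $20,100.
Sum already equals the total — no adjustment.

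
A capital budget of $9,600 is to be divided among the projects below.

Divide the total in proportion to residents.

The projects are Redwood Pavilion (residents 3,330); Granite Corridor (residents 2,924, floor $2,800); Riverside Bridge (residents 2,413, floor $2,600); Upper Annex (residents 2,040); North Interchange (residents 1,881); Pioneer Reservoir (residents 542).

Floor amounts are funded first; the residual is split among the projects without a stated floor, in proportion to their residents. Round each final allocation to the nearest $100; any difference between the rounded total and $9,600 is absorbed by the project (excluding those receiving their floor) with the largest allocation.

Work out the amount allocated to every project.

Guaranteed amounts: Granite Corridor $2,800; Riverside Bridge $2,600. Residual $4,200.
Residual split over remaining residents 7,793: Redwood Pavilion 1,794.69 → $1,800; Upper Annex 1,099.45 → $1,100; North Interchange 1,013.76 → $1,000; Pioneer Reservoir 292.11 → $300.

Redwood Pavilion: $1,800 · Granite Corridor: $2,800 · Riverside Bridge: $2,600 · Upper Annex: $1,100 · North Interchange: $1,000 · Pioneer Reservoir: $300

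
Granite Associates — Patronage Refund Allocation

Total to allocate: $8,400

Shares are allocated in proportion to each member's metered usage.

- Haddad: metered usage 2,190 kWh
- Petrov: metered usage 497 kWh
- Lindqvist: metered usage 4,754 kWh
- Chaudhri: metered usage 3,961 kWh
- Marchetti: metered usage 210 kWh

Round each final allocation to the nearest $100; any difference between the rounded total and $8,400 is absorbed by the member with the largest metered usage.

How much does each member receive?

Total metered usage = 11,612.
Proportional shares: Haddad 2,190/11,612 × $8,400 = 1,584.22; Petrov 497/11,612 × $8,400 = 359.52; Lindqvist 4,754/11,612 × $8,400 = 3,438.99; Chaudhri 3,961/11,612 × $8,400 = 2,865.35; Marchetti 210/11,612 × $8,400 = 151.91.
After rounding ($100): Haddad $1,600; Petrov $400; Lindqvist $3,400; Chaudhri $2,900; Marchetti $200. Sum = $8,500.
Difference $8,400 − $8,500 = −$100 applied to largest metered usage (Lindqvist): Lindqvist becomes $3,300.

Haddad: $1,600 · Petrov: $400 · Lindqvist: $3,300 · Chaudhri: $2,900 · Marchetti: $200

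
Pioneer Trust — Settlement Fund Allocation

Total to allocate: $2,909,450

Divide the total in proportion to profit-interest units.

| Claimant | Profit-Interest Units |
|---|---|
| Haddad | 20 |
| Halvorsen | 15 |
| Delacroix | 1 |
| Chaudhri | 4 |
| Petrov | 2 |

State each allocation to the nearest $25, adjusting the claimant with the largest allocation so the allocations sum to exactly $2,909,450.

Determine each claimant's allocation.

Haddad: $1,385,425 | Halvorsen: $1,039,100 | Delacroix: $69,275 | Chaudhri: $277,100 | Petrov: $138,550

Combined profit-interest units = 42.
Proportional shares: Haddad 20/42 × $2,909,450 = 1,385,452.38; Halvorsen 15/42 × $2,909,450 = 1,039,089.29; Delacroix 1/42 × $2,909,450 = 69,272.62; Chaudhri 4/42 × $2,909,450 = 277,090.48; Petrov 2/42 × $2,909,450 = 138,545.24.
Rounded to nearest $25: Haddad $1,385,450; Halvorsen $1,039,100; Delacroix $69,275; Chaudhri $277,100; Petrov $138,550. Sum = $2,909,475.
Difference $2,909,450 − $2,909,475 = −$25 applied to largest allocation (Haddad): Haddad becomes $1,385,425.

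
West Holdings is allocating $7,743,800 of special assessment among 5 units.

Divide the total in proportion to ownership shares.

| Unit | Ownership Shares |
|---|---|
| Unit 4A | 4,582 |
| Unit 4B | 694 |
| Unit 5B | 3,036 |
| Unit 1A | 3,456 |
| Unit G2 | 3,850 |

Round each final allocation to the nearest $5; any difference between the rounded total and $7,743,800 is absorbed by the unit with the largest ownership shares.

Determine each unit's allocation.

Total ownership shares = 4,582 + 694 + 3,036 + 3,456 + 3,850 = 15,618.
Pro-rata amounts: Unit 4A 2,271,871.66; Unit 4B 344,102.78; Unit 5B 1,505,325.70; Unit 1A 1,713,572.34; Unit G2 1,908,927.52.
At nearest $5: Unit 4A $2,271,870; Unit 4B $344,105; Unit 5B $1,505,325; Unit 1A $1,713,570; Unit G2 $1,908,930. Sum = $7,743,800.
No rounding difference to absorb.

Unit 4A: $2,271,870 · Unit 4B: $344,105 · Unit 5B: $1,505,325 · Unit 1A: $1,713,570 · Unit G2: $1,908,930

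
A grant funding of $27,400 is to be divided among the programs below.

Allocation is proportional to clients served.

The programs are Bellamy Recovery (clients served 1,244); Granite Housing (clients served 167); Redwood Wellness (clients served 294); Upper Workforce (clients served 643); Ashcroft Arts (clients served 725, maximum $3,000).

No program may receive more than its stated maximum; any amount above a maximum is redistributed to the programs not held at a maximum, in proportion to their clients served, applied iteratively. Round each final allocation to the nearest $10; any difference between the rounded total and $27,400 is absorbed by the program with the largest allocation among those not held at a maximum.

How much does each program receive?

Bellamy Recovery: $12,920 | Granite Housing: $1,740 | Redwood Wellness: $3,060 | Upper Workforce: $6,680 | Ashcroft Arts: $3,000

Sum of clients served: 3,073.
Unconstrained shares: Bellamy Recovery 11,091.96; Granite Housing 1,489.03; Redwood Wellness 2,621.41; Upper Workforce 5,733.22; Ashcroft Arts 6,464.37.
Capped: Ashcroft Arts ($3,000); residual $24,400 reallocated over remaining clients served 2,348.
Redistributed shares: Bellamy Recovery 12,927.43 → $12,930; Granite Housing 1,735.43 → $1,740; Redwood Wellness 3,055.20 → $3,060; Upper Workforce 6,681.94 → $6,680.
Rounding difference −$10 applied to Bellamy Recovery → $12,920.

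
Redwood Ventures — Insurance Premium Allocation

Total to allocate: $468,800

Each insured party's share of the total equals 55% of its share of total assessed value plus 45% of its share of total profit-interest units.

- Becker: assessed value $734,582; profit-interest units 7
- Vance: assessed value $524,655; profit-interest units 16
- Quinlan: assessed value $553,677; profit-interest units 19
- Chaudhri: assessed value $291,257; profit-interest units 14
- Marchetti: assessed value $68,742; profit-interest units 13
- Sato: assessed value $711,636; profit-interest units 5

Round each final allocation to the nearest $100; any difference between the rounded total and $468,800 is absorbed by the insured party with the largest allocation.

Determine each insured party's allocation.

Becker: $85,600 · Vance: $92,500 · Quinlan: $103,700 · Chaudhri: $65,900 · Marchetti: $43,200 · Sato: $77,900

Assessed value total 2,884,549; profit-interest units total 74.
Composite weights (55% assessed value + 45% profit-interest units): Becker 0.1826; Vance 0.1973; Quinlan 0.2211; Chaudhri 0.1407; Marchetti 0.0922; Sato 0.1661.
Unrounded shares: Becker 85,617.46; Vance 92,510.09; Quinlan 103,656.70; Chaudhri 65,945.82; Marchetti 43,205.15; Sato 77,864.77.
Rounded to nearest $100: Becker $85,600; Vance $92,500; Quinlan $103,700; Chaudhri $65,900; Marchetti $43,200; Sato $77,900. Sum = $468,800.
Sum already equals the total — no adjustment.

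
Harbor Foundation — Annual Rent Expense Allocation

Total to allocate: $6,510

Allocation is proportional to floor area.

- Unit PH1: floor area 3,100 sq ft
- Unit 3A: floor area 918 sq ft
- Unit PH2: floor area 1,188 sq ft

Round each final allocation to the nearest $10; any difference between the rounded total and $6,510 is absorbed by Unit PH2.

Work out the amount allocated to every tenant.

Floor area total: 5,206.
Raw shares: Unit PH1 3,100/5,206 × $6,510 = 3,876.49; Unit 3A 918/5,206 × $6,510 = 1,147.94; Unit PH2 1,188/5,206 × $6,510 = 1,485.57.
At nearest $10: Unit PH1 $3,880; Unit 3A $1,150; Unit PH2 $1,490. Sum = $6,520.
Difference $6,510 − $6,520 = −$10 applied to Unit PH2: Unit PH2 becomes $1,480.

Unit PH1: $3,880 | Unit 3A: $1,150 | Unit PH2: $1,480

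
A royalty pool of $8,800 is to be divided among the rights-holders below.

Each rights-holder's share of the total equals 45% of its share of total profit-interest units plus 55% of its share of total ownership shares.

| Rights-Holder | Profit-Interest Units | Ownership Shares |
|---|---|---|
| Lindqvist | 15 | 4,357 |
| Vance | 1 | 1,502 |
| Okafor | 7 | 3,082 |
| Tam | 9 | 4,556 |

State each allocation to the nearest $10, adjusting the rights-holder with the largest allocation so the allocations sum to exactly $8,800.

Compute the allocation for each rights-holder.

Lindqvist: $3,420 | Vance: $660 | Okafor: $1,970 | Tam: $2,750

Profit-interest units total 32; ownership shares total 13,497.
Blended shares (45% profit-interest units + 55% ownership shares): Lindqvist 0.3885; Vance 0.0753; Okafor 0.2240; Tam 0.3122.
Pro-rata amounts: Lindqvist 3,418.66; Vance 662.36; Okafor 1,971.45; Tam 2,747.52.
At nearest $10: Lindqvist $3,420; Vance $660; Okafor $1,970; Tam $2,750. Sum = $8,800.
No rounding difference to absorb.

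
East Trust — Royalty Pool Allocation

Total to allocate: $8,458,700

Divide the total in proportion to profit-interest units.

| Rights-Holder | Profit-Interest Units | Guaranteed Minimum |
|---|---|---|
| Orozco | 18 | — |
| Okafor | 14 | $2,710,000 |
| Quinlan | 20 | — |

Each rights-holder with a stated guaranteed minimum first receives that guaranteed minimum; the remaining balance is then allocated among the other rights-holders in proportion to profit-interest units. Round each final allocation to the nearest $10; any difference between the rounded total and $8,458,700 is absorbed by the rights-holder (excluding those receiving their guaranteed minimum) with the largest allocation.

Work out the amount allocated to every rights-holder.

Orozco: $2,723,070 | Okafor: $2,710,000 | Quinlan: $3,025,630

Guaranteed amounts: Okafor $2,710,000. Balance $5,748,700.
Balance split over remaining profit-interest units 38: Orozco 2,723,068.42 → $2,723,070; Quinlan 3,025,631.58 → $3,025,630.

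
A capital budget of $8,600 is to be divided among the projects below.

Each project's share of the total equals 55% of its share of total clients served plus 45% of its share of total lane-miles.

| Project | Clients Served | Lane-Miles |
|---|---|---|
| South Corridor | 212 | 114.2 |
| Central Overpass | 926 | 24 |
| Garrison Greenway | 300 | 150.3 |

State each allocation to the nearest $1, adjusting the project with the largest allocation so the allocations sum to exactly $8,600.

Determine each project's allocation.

Totals — clients served 1,438, lane-miles 288.5.
Composite weights (55% clients served + 45% lane-miles): South Corridor 0.2592; Central Overpass 0.3916; Garrison Greenway 0.3492.
Raw shares: South Corridor 2,229.23; Central Overpass 3,367.82; Garrison Greenway 3,002.94.
At nearest $1: South Corridor $2,229; Central Overpass $3,368; Garrison Greenway $3,003. Sum = $8,600.
Sum already equals the total — no adjustment.

South Corridor: $2,229 | Central Overpass: $3,368 | Garrison Greenway: $3,003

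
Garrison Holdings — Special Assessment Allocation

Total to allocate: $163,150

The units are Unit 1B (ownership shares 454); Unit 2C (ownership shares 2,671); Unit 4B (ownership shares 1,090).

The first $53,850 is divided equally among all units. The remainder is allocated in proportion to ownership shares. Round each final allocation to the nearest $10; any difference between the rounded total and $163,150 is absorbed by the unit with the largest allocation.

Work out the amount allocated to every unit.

Unit 1B: $29,720 · Unit 2C: $87,210 · Unit 4B: $46,220

$53,850 shared equally gives $17,950 per unit.
Remainder $109,300 by ownership shares (total 4,215): Unit 1B 11,772.76 → $11,770; Unit 2C 69,262.23 → $69,260; Unit 4B 28,265.01 → $28,270.
Totals: Unit 1B $17,950 + $11,770 = $29,720; Unit 2C $17,950 + $69,260 = $87,210; Unit 4B $17,950 + $28,270 = $46,220.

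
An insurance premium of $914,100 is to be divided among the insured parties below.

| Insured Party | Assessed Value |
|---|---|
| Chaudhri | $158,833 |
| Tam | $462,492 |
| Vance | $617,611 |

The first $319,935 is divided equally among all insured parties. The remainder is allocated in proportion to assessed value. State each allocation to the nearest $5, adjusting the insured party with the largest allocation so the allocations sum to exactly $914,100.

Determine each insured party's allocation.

First tranche $319,935 split equally: $106,645 each.
Remainder $594,165 by assessed value (total 1,238,936): Chaudhri 76,172.63 → $76,175; Tam 221,800.45 → $221,800; Vance 296,191.93 → $296,190.
Totals: Chaudhri $106,645 + $76,175 = $182,820; Tam $106,645 + $221,800 = $328,445; Vance $106,645 + $296,190 = $402,835.

Chaudhri: $182,820; Tam: $328,445; Vance: $402,835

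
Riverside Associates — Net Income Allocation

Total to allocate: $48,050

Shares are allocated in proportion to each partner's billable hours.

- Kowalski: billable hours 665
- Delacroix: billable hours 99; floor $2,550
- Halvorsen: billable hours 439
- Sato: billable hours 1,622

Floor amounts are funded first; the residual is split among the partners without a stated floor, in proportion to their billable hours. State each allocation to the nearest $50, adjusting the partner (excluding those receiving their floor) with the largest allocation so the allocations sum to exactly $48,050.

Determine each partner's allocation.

Kowalski: $11,100 | Delacroix: $2,550 | Halvorsen: $7,350 | Sato: $27,050

Guaranteed amounts: Delacroix $2,550. Balance $45,500.
Balance split over remaining billable hours 2,726: Kowalski 11,099.60 → $11,100; Halvorsen 7,327.40 → $7,350; Sato 27,073.00 → $27,050.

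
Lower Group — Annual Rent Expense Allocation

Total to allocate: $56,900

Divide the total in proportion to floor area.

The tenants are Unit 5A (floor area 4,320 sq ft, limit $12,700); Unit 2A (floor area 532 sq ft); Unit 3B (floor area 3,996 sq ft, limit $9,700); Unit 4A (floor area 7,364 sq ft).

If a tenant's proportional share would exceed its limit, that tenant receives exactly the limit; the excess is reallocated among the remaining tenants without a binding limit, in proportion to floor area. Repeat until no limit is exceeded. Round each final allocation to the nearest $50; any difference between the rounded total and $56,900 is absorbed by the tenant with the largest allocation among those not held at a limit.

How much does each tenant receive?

Total floor area = 16,212.
Pro-rata shares before constraints: Unit 5A 15,162.10; Unit 2A 1,867.18; Unit 3B 14,024.94; Unit 4A 25,845.77.
Capped: Unit 5A ($12,700), Unit 3B ($9,700); residual $34,500 reallocated over remaining floor area 7,896.
Redistributed shares: Unit 2A 2,324.47 → $2,300; Unit 4A 32,175.53 → $32,200.

Unit 5A: $12,700; Unit 2A: $2,300; Unit 3B: $9,700; Unit 4A: $32,200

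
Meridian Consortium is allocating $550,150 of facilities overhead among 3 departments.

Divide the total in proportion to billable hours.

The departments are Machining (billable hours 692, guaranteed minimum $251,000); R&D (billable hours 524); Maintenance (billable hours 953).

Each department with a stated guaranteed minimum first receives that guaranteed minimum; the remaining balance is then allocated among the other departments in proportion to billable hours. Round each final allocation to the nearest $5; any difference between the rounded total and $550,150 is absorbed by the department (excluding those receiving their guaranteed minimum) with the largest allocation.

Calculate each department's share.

Machining: $251,000 · R&D: $106,130 · Maintenance: $193,020

Fund the minimums — Machining $251,000. Residual $299,150.
Residual split over remaining billable hours 1,477: R&D 106,130.40 → $106,130; Maintenance 193,019.60 → $193,020.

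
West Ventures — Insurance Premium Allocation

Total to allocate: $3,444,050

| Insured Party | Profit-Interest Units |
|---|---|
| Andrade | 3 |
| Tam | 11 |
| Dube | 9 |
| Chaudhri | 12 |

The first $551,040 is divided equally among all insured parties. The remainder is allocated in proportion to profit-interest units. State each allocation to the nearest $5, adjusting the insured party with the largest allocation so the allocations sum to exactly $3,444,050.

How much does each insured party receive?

Equal tier: $551,040 ÷ 4 = $137,760 apiece.
Remainder $2,893,010 by profit-interest units (total 35): Andrade 247,972.29 → $247,970; Tam 909,231.71 → $909,230; Dube 743,916.86 → $743,915; Chaudhri 991,889.14 → $991,890.
Rounding difference +$5 on remainder applied to Chaudhri.
Totals: Andrade $137,760 + $247,970 = $385,730; Tam $137,760 + $909,230 = $1,046,990; Dube $137,760 + $743,915 = $881,675; Chaudhri $137,760 + $991,895 = $1,129,655.

Andrade: $385,730 | Tam: $1,046,990 | Dube: $881,675 | Chaudhri: $1,129,655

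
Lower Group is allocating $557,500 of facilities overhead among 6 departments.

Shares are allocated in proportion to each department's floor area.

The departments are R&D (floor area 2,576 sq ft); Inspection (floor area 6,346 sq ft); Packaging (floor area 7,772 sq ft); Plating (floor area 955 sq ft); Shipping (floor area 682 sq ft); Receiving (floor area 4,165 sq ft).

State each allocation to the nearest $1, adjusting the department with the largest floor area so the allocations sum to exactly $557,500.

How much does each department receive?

Combined floor area = 2,576 + 6,346 + 7,772 + 955 + 682 + 4,165 = 22,496.
Raw shares: R&D 63,838.90; Inspection 157,267.74; Packaging 192,607.13; Plating 23,666.99; Shipping 16,901.45; Receiving 103,217.79.
At nearest $1: R&D $63,839; Inspection $157,268; Packaging $192,607; Plating $23,667; Shipping $16,901; Receiving $103,218. Sum = $557,500.
Rounded total matches; no reconciliation needed.

R&D: $63,839 | Inspection: $157,268 | Packaging: $192,607 | Plating: $23,667 | Shipping: $16,901 | Receiving: $103,218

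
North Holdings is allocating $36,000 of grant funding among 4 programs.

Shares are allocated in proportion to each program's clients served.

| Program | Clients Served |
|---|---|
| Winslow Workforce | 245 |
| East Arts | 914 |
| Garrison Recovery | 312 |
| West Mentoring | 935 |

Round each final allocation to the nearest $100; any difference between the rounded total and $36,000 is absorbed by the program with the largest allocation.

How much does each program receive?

Sum of clients served: 2,406.
Proportional shares: Winslow Workforce 245/2,406 × $36,000 = 3,665.84; East Arts 914/2,406 × $36,000 = 13,675.81; Garrison Recovery 312/2,406 × $36,000 = 4,668.33; West Mentoring 935/2,406 × $36,000 = 13,990.02.
At nearest $100: Winslow Workforce $3,700; East Arts $13,700; Garrison Recovery $4,700; West Mentoring $14,000. Sum = $36,100.
Difference $36,000 − $36,100 = −$100 applied to largest allocation (West Mentoring): West Mentoring becomes $13,900.

Winslow Workforce: $3,700 · East Arts: $13,700 · Garrison Recovery: $4,700 · West Mentoring: $13,900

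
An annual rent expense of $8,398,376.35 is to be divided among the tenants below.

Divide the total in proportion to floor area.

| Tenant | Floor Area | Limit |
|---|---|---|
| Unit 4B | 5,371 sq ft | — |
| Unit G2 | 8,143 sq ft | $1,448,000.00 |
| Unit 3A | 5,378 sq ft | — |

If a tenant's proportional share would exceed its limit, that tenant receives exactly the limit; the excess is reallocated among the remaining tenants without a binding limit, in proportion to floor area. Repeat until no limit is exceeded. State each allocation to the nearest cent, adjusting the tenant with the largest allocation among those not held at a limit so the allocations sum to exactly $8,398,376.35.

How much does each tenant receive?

Total floor area = 18,892.
Proportional shares (ignoring caps): Unit 4B 2,387,660.3523; Unit G2 3,619,943.8184; Unit 3A 2,390,772.1792.
Held at cap: Unit G2 ($1,448,000.00); remaining pool $6,950,376.35 reallocated over remaining floor area 10,749.
Redistributed shares: Unit 4B 3,472,925.0512 → $3,472,925.05; Unit 3A 3,477,451.2988 → $3,477,451.30.

Unit 4B: $3,472,925.05 · Unit G2: $1,448,000.00 · Unit 3A: $3,477,451.30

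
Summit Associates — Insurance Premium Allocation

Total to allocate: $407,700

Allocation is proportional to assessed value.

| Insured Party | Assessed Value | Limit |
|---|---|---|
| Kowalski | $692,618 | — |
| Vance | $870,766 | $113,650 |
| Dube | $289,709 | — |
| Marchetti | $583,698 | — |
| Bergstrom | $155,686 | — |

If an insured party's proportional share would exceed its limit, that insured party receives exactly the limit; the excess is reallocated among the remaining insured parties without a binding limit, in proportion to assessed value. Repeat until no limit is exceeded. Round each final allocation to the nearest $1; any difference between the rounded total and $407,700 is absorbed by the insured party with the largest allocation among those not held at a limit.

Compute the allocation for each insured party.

Kowalski: $118,292 · Vance: $113,650 · Dube: $49,479 · Marchetti: $99,689 · Bergstrom: $26,590

Sum of assessed value: 2,592,477.
Unconstrained shares: Kowalski 108,922.99; Vance 136,939.03; Dube 45,560.43; Marchetti 91,793.94; Bergstrom 24,483.60.
Capped: Vance ($113,650); remaining pool $294,050 reallocated over remaining assessed value 1,721,711.
Redistributed shares: Kowalski 118,291.82 → $118,292; Dube 49,479.23 → $49,479; Marchetti 99,689.44 → $99,689; Bergstrom 26,589.52 → $26,590.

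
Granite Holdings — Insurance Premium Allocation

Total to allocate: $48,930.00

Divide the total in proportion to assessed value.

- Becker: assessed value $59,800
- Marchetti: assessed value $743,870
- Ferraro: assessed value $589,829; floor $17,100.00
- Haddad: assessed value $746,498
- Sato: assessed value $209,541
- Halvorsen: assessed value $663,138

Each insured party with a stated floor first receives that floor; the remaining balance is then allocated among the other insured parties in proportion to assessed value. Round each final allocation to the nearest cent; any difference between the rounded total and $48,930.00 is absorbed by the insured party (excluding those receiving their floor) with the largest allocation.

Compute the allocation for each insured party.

Becker: $785.62; Marchetti: $9,772.55; Ferraro: $17,100.00; Haddad: $9,807.07; Sato: $2,752.83; Halvorsen: $8,711.93

Guaranteed amounts: Ferraro $17,100.00. Remaining pool $31,830.00.
Remaining pool split over remaining assessed value 2,422,847: Becker 785.6187 → $785.62; Marchetti 9,772.5453 → $9,772.55; Haddad 9,807.0705 → $9,807.07; Sato 2,752.8317 → $2,752.83; Halvorsen 8,711.9337 → $8,711.93.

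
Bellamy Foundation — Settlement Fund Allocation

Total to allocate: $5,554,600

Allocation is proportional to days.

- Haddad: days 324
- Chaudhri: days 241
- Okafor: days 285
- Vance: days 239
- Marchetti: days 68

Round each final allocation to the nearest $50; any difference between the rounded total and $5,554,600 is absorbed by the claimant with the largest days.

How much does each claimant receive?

Sum of days: 324 + 241 + 285 + 239 + 68 = 1,157.
Proportional shares: Haddad 1,555,480.03; Chaudhri 1,157,008.30; Okafor 1,368,246.33; Vance 1,147,406.57; Marchetti 326,458.77.
At nearest $50: Haddad $1,555,500; Chaudhri $1,157,000; Okafor $1,368,250; Vance $1,147,400; Marchetti $326,450. Sum = $5,554,600.
Rounded total matches; no reconciliation needed.

Haddad: $1,555,500; Chaudhri: $1,157,000; Okafor: $1,368,250; Vance: $1,147,400; Marchetti: $326,450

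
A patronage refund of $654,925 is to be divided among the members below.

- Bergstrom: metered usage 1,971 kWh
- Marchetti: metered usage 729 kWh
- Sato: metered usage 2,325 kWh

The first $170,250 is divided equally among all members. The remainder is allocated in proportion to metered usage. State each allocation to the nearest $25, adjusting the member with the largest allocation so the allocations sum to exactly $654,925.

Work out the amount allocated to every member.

Equal tier: $170,250 ÷ 3 = $56,750 apiece.
Remainder $484,675 by metered usage (total 5,025): Bergstrom 190,108.34 → $190,100; Marchetti 70,314.04 → $70,325; Sato 224,252.61 → $224,250.
Totals: Bergstrom $56,750 + $190,100 = $246,850; Marchetti $56,750 + $70,325 = $127,075; Sato $56,750 + $224,250 = $281,000.

Bergstrom: $246,850; Marchetti: $127,075; Sato: $281,000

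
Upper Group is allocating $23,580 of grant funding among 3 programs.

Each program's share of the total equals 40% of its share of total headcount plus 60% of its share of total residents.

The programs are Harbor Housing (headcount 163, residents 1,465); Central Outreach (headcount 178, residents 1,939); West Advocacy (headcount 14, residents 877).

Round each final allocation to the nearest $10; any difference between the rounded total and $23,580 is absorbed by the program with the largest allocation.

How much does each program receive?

Harbor Housing: $9,170 · Central Outreach: $11,140 · West Advocacy: $3,270

Headcount total 355; residents total 4,281.
Composite weights (40% headcount + 60% residents): Harbor Housing 0.3890; Central Outreach 0.4723; West Advocacy 0.1387.
Unrounded shares: Harbor Housing 9,172.33; Central Outreach 11,137.36; West Advocacy 3,270.31.
At nearest $10: Harbor Housing $9,170; Central Outreach $11,140; West Advocacy $3,270. Sum = $23,580.
Rounded total matches; no reconciliation needed.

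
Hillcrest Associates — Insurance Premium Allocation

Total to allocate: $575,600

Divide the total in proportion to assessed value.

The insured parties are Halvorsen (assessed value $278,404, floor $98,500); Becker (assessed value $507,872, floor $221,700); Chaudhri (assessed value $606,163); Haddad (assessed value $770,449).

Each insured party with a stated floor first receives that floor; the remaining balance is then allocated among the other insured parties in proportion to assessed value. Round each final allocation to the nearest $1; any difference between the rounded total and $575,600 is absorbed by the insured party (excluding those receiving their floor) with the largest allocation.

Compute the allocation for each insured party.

Halvorsen: $98,500 · Becker: $221,700 · Chaudhri: $112,460 · Haddad: $142,940

Guaranteed amounts: Halvorsen $98,500; Becker $221,700. Residual $255,400.
Residual split over remaining assessed value 1,376,612: Chaudhri 112,460.18 → $112,460; Haddad 142,939.82 → $142,940.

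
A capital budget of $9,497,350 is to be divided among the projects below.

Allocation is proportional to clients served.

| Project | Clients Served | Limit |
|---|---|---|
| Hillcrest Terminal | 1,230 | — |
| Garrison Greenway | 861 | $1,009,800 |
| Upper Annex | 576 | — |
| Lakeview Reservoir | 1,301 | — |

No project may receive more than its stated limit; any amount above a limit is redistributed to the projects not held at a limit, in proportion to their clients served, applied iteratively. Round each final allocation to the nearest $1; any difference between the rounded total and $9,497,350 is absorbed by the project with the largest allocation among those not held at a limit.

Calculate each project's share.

Hillcrest Terminal: $3,360,054 · Garrison Greenway: $1,009,800 · Upper Annex: $1,573,489 · Lakeview Reservoir: $3,554,007

Combined clients served = 3,968.
Pro-rata shares before constraints: Hillcrest Terminal 2,943,987.02; Garrison Greenway 2,060,790.91; Upper Annex 1,378,647.58; Lakeview Reservoir 3,113,924.48.
Capped: Garrison Greenway ($1,009,800); residual $8,487,550 reallocated over remaining clients served 3,107.
Shares after redistribution: Hillcrest Terminal 3,360,053.59 → $3,360,054; Upper Annex 1,573,488.51 → $1,573,489; Lakeview Reservoir 3,554,007.90 → $3,554,008.
Rounding difference −$1 applied to Lakeview Reservoir → $3,554,007.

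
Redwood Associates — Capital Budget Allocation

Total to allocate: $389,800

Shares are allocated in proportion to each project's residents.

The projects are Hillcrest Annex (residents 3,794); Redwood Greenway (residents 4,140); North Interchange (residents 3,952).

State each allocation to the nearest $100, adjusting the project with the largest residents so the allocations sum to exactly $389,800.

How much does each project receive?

Hillcrest Annex: $124,400 | Redwood Greenway: $135,800 | North Interchange: $129,600

Sum of residents: 3,794 + 4,140 + 3,952 = 11,886.
Raw shares: Hillcrest Annex 124,423.79; Redwood Greenway 135,770.82; North Interchange 129,605.38.
Rounded to nearest $100: Hillcrest Annex $124,400; Redwood Greenway $135,800; North Interchange $129,600. Sum = $389,800.
Sum already equals the total — no adjustment.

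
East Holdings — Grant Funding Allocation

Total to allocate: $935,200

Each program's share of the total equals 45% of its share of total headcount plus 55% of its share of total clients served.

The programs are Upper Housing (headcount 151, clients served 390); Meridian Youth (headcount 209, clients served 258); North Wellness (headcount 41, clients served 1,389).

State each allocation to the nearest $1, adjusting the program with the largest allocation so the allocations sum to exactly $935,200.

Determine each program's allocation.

Upper Housing: $256,949 | Meridian Youth: $284,488 | North Wellness: $393,763

Totals — headcount 401, clients served 2,037.
Combined weights (45% headcount + 55% clients served): Upper Housing 0.2748; Meridian Youth 0.3042; North Wellness 0.4210.
Proportional shares: Upper Housing 256,949.27; Meridian Youth 284,487.77; North Wellness 393,762.96.
At nearest $1: Upper Housing $256,949; Meridian Youth $284,488; North Wellness $393,763. Sum = $935,200.
No rounding difference to absorb.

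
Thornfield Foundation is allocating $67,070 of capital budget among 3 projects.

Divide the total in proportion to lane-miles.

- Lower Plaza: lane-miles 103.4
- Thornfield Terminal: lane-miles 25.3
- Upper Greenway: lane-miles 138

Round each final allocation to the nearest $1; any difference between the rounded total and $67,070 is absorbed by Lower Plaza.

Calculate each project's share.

Lane-miles total: 266.7.
Unrounded shares: Lower Plaza 103.4/266.7 × $67,070 = 26,003.14; Thornfield Terminal 25.3/266.7 × $67,070 = 6,362.47; Upper Greenway 138/266.7 × $67,070 = 34,704.39.
At nearest $1: Lower Plaza $26,003; Thornfield Terminal $6,362; Upper Greenway $34,704. Sum = $67,069.
Difference $67,070 − $67,069 = +$1 applied to Lower Plaza: Lower Plaza becomes $26,004.

Lower Plaza: $26,004 · Thornfield Terminal: $6,362 · Upper Greenway: $34,704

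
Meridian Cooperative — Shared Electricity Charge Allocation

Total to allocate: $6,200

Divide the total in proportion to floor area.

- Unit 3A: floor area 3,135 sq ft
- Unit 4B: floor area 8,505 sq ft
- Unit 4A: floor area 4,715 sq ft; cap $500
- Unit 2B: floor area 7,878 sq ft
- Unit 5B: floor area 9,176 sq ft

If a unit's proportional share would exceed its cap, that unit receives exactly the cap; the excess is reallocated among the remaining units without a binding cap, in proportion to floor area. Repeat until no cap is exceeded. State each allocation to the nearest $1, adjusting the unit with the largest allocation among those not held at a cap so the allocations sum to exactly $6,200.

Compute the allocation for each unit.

Unit 3A: $623; Unit 4B: $1,689; Unit 4A: $500; Unit 2B: $1,565; Unit 5B: $1,823

Combined floor area = 33,409.
Pro-rata shares before constraints: Unit 3A 581.79; Unit 4B 1,578.35; Unit 4A 875.00; Unit 2B 1,461.99; Unit 5B 1,702.87.
Capped: Unit 4A ($500); residual $5,700 reallocated over remaining floor area 28,694.
Shares after redistribution: Unit 3A 622.76 → $623; Unit 4B 1,689.4995 → $1,689; Unit 2B 1,564.95 → $1,565; Unit 5B 1,822.79 → $1,823.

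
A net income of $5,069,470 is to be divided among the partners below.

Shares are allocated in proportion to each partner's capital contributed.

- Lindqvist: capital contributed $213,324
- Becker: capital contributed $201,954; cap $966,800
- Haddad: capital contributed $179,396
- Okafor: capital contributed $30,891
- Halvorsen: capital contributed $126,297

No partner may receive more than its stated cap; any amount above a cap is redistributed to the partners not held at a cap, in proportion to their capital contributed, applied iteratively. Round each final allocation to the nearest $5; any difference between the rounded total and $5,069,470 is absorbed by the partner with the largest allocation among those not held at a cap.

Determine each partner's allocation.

Total capital contributed = 751,862.
Pro-rata shares before constraints: Lindqvist 1,438,348.55; Becker 1,361,685.71; Haddad 1,209,587.19; Okafor 208,284.23; Halvorsen 851,564.32.
Capped: Becker ($966,800); balance $4,102,670 reallocated over remaining capital contributed 549,908.
Redistributed shares: Lindqvist 1,591,535.27 → $1,591,535; Haddad 1,338,410.40 → $1,338,410; Okafor 230,466.88 → $230,465; Halvorsen 942,257.46 → $942,255.
Rounding difference +$5 applied to Lindqvist → $1,591,540.

Lindqvist: $1,591,540 | Becker: $966,800 | Haddad: $1,338,410 | Okafor: $230,465 | Halvorsen: $942,255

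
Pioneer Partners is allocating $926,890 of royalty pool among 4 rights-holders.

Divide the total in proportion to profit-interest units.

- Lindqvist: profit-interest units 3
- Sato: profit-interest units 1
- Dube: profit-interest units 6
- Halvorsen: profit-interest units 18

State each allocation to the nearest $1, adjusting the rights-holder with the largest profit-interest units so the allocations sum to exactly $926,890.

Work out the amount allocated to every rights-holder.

Combined profit-interest units = 3 + 1 + 6 + 18 = 28.
Unrounded shares: Lindqvist 99,309.64; Sato 33,103.21; Dube 198,619.29; Halvorsen 595,857.86.
At nearest $1: Lindqvist $99,310; Sato $33,103; Dube $198,619; Halvorsen $595,858. Sum = $926,890.
Rounded total matches; no reconciliation needed.

Lindqvist: $99,310; Sato: $33,103; Dube: $198,619; Halvorsen: $595,858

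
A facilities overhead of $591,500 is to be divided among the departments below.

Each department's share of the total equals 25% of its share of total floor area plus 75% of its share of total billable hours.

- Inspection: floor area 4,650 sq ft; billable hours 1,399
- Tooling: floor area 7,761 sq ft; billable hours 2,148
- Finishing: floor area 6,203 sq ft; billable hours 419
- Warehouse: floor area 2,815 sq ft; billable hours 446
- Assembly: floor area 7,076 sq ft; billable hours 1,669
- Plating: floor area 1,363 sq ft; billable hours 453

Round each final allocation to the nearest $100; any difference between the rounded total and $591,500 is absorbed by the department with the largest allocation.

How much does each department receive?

Inspection: $118,000; Tooling: $184,300; Finishing: $59,200; Warehouse: $44,200; Assembly: $148,300; Plating: $37,500

Floor area total 29,868; billable hours total 6,534.
Combined weights (25% floor area + 75% billable hours): Inspection 0.1995; Tooling 0.3115; Finishing 0.1000; Warehouse 0.0748; Assembly 0.2508; Plating 0.0634.
Proportional shares: Inspection 118,006.83; Tooling 184,262.48; Finishing 59,158.69; Warehouse 44,218.03; Assembly 148,349.45; Plating 37,504.52.
At nearest $100: Inspection $118,000; Tooling $184,300; Finishing $59,200; Warehouse $44,200; Assembly $148,300; Plating $37,500. Sum = $591,500.
No rounding difference to absorb.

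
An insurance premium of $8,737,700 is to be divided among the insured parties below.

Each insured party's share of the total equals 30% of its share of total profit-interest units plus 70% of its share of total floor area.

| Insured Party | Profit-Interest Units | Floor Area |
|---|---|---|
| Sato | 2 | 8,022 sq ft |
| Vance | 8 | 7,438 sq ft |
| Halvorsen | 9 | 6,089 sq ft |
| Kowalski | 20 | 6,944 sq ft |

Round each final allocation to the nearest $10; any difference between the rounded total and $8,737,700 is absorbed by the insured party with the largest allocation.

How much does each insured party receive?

Totals — profit-interest units 39, floor area 28,493.
Composite weights (30% profit-interest units + 70% floor area): Sato 0.2125; Vance 0.2443; Halvorsen 0.2188; Kowalski 0.3244.
Proportional shares: Sato 1,856,451.93; Vance 2,134,367.26; Halvorsen 1,912,000.09; Kowalski 2,834,880.71.
At nearest $10: Sato $1,856,450; Vance $2,134,370; Halvorsen $1,912,000; Kowalski $2,834,880. Sum = $8,737,700.
Rounded total matches; no reconciliation needed.

Sato: $1,856,450 · Vance: $2,134,370 · Halvorsen: $1,912,000 · Kowalski: $2,834,880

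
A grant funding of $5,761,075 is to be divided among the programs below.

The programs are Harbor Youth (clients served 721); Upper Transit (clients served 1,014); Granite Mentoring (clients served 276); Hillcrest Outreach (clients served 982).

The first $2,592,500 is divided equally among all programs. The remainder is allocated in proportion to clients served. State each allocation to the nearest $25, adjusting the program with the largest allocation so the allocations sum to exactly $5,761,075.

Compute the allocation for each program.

Harbor Youth: $1,411,425; Upper Transit: $1,721,600; Granite Mentoring: $940,325; Hillcrest Outreach: $1,687,725

First tranche $2,592,500 split equally: $648,125 each.
Remainder $3,168,575 by clients served (total 2,993): Harbor Youth 763,295.21 → $763,300; Upper Transit 1,073,483.14 → $1,073,475; Granite Mentoring 292,190.68 → $292,200; Hillcrest Outreach 1,039,605.96 → $1,039,600.
Totals: Harbor Youth $648,125 + $763,300 = $1,411,425; Upper Transit $648,125 + $1,073,475 = $1,721,600; Granite Mentoring $648,125 + $292,200 = $940,325; Hillcrest Outreach $648,125 + $1,039,600 = $1,687,725.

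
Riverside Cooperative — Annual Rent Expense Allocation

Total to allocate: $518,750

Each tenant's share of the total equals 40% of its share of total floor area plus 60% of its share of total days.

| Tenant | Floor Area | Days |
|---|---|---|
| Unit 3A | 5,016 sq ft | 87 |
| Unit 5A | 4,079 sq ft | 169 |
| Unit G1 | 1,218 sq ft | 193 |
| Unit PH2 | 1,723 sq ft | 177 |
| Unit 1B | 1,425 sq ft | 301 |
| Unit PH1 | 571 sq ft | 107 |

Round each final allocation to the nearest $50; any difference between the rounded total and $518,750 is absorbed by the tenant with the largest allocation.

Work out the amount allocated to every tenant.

Floor area total 14,032; days total 1,034.
Composite weights (40% floor area + 60% days): Unit 3A 0.1935; Unit 5A 0.2143; Unit G1 0.1467; Unit PH2 0.1518; Unit 1B 0.2153; Unit PH1 0.0784.
Pro-rata amounts: Unit 3A 100,363.09; Unit 5A 111,190.35; Unit G1 76,107.32; Unit PH2 78,758.82; Unit 1B 111,678.03; Unit PH1 40,652.39.
At nearest $50: Unit 3A $100,350; Unit 5A $111,200; Unit G1 $76,100; Unit PH2 $78,750; Unit 1B $111,700; Unit PH1 $40,650. Sum = $518,750.
Sum already equals the total — no adjustment.

Unit 3A: $100,350 · Unit 5A: $111,200 · Unit G1: $76,100 · Unit PH2: $78,750 · Unit 1B: $111,700 · Unit PH1: $40,650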